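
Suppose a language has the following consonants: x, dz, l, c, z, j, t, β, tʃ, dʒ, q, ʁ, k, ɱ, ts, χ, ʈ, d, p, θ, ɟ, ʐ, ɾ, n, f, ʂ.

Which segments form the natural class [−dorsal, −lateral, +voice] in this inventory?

Checking each segment against [−dorsal], [−lateral], [+voice]: /dz/ (voiced alveolar affricate), /z/ (voiced alveolar fricative), /β/ (voiced bilabial fricative), /dʒ/ (voiced postalveolar affricate), /ɱ/ (labiodental nasal), /d/ (voiced alveolar stop), among others, satisfy every feature; every other segment in the inventory fails at least one.

dz, z, β, dʒ, ɱ, d, ʐ, ɾ, n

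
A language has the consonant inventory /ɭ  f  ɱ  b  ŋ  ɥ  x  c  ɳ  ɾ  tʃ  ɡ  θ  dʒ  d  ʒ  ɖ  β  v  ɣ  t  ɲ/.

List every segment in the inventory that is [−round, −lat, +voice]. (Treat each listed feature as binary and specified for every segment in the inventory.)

Among the inventory, the [−round] segments are /ɭ, f, ɱ, b, ŋ, x, c, ɳ, ɾ, tʃ, ɡ, θ, dʒ, d, ʒ, ɖ, β, v, ɣ, t, ɲ/.
Then [−lateral] gives /f, ɱ, b, ŋ, x, c, ɳ, ɾ, tʃ, ɡ, θ, dʒ, d, ʒ, ɖ, β, v, ɣ, t, ɲ/.
Intersecting with [+voice] leaves /ɱ, b, ŋ, ɳ, ɾ, ɡ, dʒ, d, ʒ, ɖ, β, v, ɣ, ɲ/.

ɱ, b, ŋ, ɳ, ɾ, ɡ, dʒ, d, ʒ, ɖ, β, v, ɣ, ɲ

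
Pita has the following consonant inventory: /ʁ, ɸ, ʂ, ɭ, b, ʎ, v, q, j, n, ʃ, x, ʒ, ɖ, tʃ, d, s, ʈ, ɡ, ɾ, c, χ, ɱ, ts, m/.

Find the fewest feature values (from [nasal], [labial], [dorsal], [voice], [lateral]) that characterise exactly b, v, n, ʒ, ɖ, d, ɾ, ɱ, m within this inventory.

The class [+voice], [-lateral], [-dorsal] has exactly /b, v, n, ʒ, ɖ, d, ɾ, ɱ, m/ as its extension in this inventory. No smaller conjunction from the listed features achieves this: [-lateral, -dorsal] alone would also admit /ɸ, ʂ, ʃ, tʃ, …/; [+voice, -dorsal] alone would also admit /ɭ/; [+voice, -lateral] alone would also admit /ʁ, j, ɡ/; and checking the remaining two-feature bundles turns up none with this extension.

[+voice, -lateral, -dorsal]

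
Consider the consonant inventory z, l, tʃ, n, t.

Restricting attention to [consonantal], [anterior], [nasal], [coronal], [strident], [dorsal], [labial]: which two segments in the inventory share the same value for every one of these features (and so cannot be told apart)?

l, t

Both /l/ and /t/ are [+consonantal], [+anterior], [−nasal], [+coronal], [−strident], [−dorsal], [−labial]. Since the list omits [sonorant], [voice] and [lateral] — which do distinguish the alveolar lateral approximant from the voiceless alveolar stop — this pair collapses; all other pairs remain distinct.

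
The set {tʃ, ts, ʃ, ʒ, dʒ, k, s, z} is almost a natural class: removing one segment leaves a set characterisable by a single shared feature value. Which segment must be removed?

k

[strident] (equivalently [coronal], [dorsal]) groups all but one: /z, ʃ, dʒ, ts, s, ʒ, tʃ/ share [+strident] while /k/ (voiceless velar stop) alone is [-strident]. Removing any other segment would not leave a single-feature class that excludes it.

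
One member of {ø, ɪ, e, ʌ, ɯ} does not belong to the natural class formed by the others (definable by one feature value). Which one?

ø

The remaining segments after removing /ø/ share [−round]; /ø/ (mid front rounded tense vowel) is [+round]. For every other candidate removal, the leftover set fails to share any single feature value that the removed segment lacks.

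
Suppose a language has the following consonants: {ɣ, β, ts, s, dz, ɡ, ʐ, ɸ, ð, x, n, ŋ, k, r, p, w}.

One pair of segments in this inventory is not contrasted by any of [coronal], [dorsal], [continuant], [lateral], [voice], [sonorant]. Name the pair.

ð, ʐ

/ð/ (voiced dental fricative) and /ʐ/ (voiced retroflex fricative) are both [+coronal], [-dorsal], [+continuant], [-lateral], [+voice], [-sonorant], so none of the listed features separates them. (They do differ in [strident], [anterior] and [distributed], which are not among the given features.) Every other pair in the inventory differs on at least one listed feature.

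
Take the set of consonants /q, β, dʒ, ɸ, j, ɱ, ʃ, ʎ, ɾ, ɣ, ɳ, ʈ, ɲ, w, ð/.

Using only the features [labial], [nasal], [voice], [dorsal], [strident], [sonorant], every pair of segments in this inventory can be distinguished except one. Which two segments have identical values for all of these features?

ʎ, j

/ʎ/ (palatal lateral approximant) and /j/ (palatal glide) are both [-labial], [-nasal], [+voice], [+dorsal], [-strident], [+sonorant], so none of the listed features separates them. (They do differ in [lateral], which is not among the given features.) Every other pair in the inventory differs on at least one listed feature.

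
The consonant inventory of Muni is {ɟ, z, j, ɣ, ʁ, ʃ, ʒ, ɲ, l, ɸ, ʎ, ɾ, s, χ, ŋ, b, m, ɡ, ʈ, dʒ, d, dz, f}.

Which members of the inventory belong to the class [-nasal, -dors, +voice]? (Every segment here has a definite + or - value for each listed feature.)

Eliminate segments failing any feature: /ɟ, j, ɣ, ʁ, ʎ, χ, ɡ/ are [+dorsal]; /ʃ, ɸ, s, ʈ, f/ are [-voice]; /ɲ, ŋ, m/ are [+nasal]. The remaining /z, ʒ, l, ɾ, b, dʒ, d, dz/ satisfy [-nasal], [-dorsal], [+voice].

z, ʒ, l, ɾ, b, dʒ, d, dz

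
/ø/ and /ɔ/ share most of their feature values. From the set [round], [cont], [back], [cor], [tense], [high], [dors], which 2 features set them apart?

The two segments share [+round], [+continuant], [-coronal], [-high], [+dorsal]. The only features from the list on which they differ: /ø/ is [-back] while /ɔ/ is [+back]; /ø/ is [+tense] while /ɔ/ is [-tense].

[back], [tense]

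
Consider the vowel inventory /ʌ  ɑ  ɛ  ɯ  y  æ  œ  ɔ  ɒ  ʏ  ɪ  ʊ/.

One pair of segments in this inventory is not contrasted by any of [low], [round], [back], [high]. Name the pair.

y, ʏ

Both /y/ and /ʏ/ are [-low], [+round], [-back], [+high]. Since the list omits [tense] — which does distinguish the high front rounded tense vowel from the high front rounded lax vowel — this pair collapses; all other pairs remain distinct.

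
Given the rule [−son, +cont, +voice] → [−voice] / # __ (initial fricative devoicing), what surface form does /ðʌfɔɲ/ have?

Only the initial segment /ð/ is both word-initial and matches the structural description. It is a voiced dental fricative, so [−son, +cont, +voice] holds; changing it to [−voice] with all other features held fixed yields /θ/ (voiceless dental fricative). No other segment meets both the structural description and the environment, so the output is [θʌfɔɲ].

[θʌfɔɲ]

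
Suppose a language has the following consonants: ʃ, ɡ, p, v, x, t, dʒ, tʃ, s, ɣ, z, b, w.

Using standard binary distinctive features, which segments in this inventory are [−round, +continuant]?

ʃ, v, x, s, ɣ, z

Among the inventory, the [−round] segments are /ʃ, ɡ, p, v, x, t, dʒ, tʃ, s, ɣ, z, b/.
Then [+continuant] leaves /ʃ, v, x, s, ɣ, z/.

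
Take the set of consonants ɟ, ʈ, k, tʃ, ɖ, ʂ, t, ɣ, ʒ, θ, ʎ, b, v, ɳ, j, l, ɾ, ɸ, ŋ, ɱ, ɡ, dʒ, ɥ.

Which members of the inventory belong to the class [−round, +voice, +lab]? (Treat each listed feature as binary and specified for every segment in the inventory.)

b, v, ɱ

Checking each segment against [−round], [+voice], [+labial]: /b/ (voiced bilabial stop), /v/ (voiced labiodental fricative), /ɱ/ (labiodental nasal) satisfy every feature; every other segment in the inventory fails at least one.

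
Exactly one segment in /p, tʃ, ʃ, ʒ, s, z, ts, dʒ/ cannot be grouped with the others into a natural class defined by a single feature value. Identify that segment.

[strident] (equivalently [labial], [coronal]) groups all but one: /ʃ, ʒ, z, s, dʒ, ts, tʃ/ share [+strident] while /p/ (voiceless bilabial stop) alone is [-strident]. Removing any other segment would not leave a single-feature class that excludes it.

p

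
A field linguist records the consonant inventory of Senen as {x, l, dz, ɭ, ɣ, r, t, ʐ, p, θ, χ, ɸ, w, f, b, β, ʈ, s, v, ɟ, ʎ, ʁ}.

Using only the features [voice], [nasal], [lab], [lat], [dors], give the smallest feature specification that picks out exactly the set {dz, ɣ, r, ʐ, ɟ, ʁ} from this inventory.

Every target segment is [+voice], [−lateral], [−labial]; each remaining inventory member fails at least one of these. Each conjunct is needed — [−lateral, −labial] alone would also admit /x, t, θ, χ, …/; [+voice, −labial] alone would also admit /l, ɭ, ʎ/; [+voice, −lateral] alone would also admit /w, b, β, v/ — and no other combination of two listed features has exactly this extension, so three is the minimum.

[+voice, −lat, −lab]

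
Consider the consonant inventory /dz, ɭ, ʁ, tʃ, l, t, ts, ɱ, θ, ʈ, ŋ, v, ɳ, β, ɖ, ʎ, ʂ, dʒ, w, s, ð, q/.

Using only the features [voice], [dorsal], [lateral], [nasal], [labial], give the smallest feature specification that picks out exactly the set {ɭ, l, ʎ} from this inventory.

/ɭ, l, ʎ/ are exactly the [+lateral] segments in the inventory, so a single feature suffices.

[+lateral]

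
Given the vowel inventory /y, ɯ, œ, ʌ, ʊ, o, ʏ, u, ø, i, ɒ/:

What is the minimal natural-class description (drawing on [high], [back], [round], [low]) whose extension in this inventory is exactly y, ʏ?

[+high, -back, +round]

The class [+high], [-back], [+round] has exactly /y, ʏ/ as its extension in this inventory. No smaller conjunction from the listed features achieves this: [-back, +round] alone would also admit /œ, ø/; [+high, +round] alone would also admit /ʊ, u/; [+high, -back] alone would also admit /i/; and checking the remaining two-feature bundles turns up none with this extension.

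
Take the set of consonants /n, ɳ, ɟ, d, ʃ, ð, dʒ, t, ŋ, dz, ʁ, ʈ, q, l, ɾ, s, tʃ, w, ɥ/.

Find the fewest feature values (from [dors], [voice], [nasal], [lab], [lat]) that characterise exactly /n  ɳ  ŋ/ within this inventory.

[+nasal]

The target set is precisely the extension of [+nasal] in this inventory.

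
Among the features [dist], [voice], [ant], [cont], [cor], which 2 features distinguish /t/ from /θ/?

/t/ (voiceless alveolar stop) and /θ/ (voiceless dental fricative) agree on [-voice], [+anterior], [+coronal]. They differ on [continuant] (/t/ [-], /θ/ [+]), [distributed] (/t/ [-], /θ/ [+]).

[continuant], [distributed]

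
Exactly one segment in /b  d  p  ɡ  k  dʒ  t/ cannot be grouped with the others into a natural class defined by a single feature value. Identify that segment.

[delayed release] (equivalently [strident]) groups all but one: /d, ɡ, b, t, k, p/ share [-delayed release] while /dʒ/ (voiced postalveolar affricate) alone is [+delayed release]. Removing any other segment would not leave a single-feature class that excludes it.

dʒ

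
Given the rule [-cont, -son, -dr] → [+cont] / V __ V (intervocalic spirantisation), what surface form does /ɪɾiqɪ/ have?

[ɪɾiχɪ]

The only segment in the rule's environment that also matches [-cont, -son, -dr] is /q/. Applying [+continuant] turns the voiceless uvular stop into /χ/ (voiceless uvular fricative), giving [ɪɾiχɪ].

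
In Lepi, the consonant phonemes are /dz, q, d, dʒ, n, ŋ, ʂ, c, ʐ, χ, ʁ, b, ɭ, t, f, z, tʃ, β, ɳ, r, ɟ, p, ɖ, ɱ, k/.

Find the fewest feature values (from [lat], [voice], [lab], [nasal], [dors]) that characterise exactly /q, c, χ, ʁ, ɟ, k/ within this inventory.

The class [−nasal], [+dorsal] has exactly /q, c, χ, ʁ, ɟ, k/ as its extension in this inventory. No smaller conjunction from the listed features achieves this: [+dorsal] alone would also admit /ŋ/; [−nasal] alone would also admit /dz, d, dʒ, ʂ, …/; and checking the remaining single features turns up none with this extension.

[−nasal, +dors]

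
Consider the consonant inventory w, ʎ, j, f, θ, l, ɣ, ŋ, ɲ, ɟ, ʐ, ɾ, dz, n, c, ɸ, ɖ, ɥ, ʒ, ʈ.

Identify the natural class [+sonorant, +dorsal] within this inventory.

w, ʎ, j, ŋ, ɲ, ɥ

First, the [+sonorant] segments are /w, ʎ, j, l, ŋ, ɲ, ɾ, n, ɥ/.
Then [+dorsal] leaves /w, ʎ, j, ŋ, ɲ, ɥ/.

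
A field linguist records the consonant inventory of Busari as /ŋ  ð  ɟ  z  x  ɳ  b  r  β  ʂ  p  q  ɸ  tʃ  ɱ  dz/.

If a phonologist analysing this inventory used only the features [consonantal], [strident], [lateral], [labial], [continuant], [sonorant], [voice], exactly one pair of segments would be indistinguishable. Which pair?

ŋ, ɳ

Both /ŋ/ and /ɳ/ are [+consonantal], [-strident], [-lateral], [-labial], [-continuant], [+sonorant], [+voice]. Since the list omits [coronal] and [dorsal] — which do distinguish the velar nasal from the retroflex nasal — this pair collapses; all other pairs remain distinct.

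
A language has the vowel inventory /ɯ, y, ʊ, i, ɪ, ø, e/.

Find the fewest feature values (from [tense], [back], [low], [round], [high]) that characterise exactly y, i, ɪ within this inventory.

[+high, −back]

Every target segment is [+high], [−back]; each remaining inventory member fails at least one of these. Each conjunct is needed — [−back] alone would also admit /ø, e/; [+high] alone would also admit /ɯ, ʊ/ — and no other single listed feature has exactly this extension, so two is the minimum.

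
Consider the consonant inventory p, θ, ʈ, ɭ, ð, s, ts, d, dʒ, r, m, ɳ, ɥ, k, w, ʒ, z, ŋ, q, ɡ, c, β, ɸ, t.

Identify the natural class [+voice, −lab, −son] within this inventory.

Eliminate segments failing any feature: /p, θ, ʈ, s, ts, k, q, c, ɸ, t/ are [−voice]; /ɭ, r, ɳ, ŋ/ are [+sonorant]; /m, ɥ, w, β/ are [+labial]. The remaining /ð, d, dʒ, ʒ, z, ɡ/ satisfy [+voice], [−labial], [−sonorant].

ð, d, dʒ, ʒ, z, ɡ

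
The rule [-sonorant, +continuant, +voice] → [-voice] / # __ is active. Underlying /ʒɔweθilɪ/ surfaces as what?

[ʃɔweθilɪ]

Only the initial segment /ʒ/ is both word-initial and matches the structural description. It is a voiced postalveolar fricative, so [-sonorant, +continuant, +voice] holds; changing it to [-voice] with all other features held fixed yields /ʃ/ (voiceless postalveolar fricative). No other segment meets both the structural description and the environment, so the output is [ʃɔweθilɪ].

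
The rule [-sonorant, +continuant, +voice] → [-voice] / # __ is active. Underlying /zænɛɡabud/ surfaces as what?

[sænɛɡabud]

/z/ satisfies [-sonorant, +continuant, +voice] and sits in # __. The [-voice] counterpart of the voiced alveolar fricative is /s/. Other segments in /zænɛɡabud/ either fail the structural description or are not in the environment, so the surface form is [sænɛɡabud].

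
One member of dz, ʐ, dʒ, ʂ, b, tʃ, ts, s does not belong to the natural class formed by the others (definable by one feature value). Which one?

[strident] (equivalently [labial], [coronal]) groups all but one: /ʐ, dʒ, ts, tʃ, dz, s, ʂ/ share [+strident] while /b/ (voiced bilabial stop) alone is [−strident]. Removing any other segment would not leave a single-feature class that excludes it.

b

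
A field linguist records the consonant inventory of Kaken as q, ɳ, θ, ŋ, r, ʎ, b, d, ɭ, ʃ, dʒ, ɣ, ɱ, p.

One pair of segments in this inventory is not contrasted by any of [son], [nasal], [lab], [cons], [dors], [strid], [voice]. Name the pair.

ɭ, r

Both /ɭ/ and /r/ are [+sonorant], [−nasal], [−labial], [+consonantal], [−dorsal], [−strident], [+voice]. Since the list omits [lateral] and [anterior] — which do distinguish the retroflex lateral approximant from the alveolar trill — this pair collapses; all other pairs remain distinct.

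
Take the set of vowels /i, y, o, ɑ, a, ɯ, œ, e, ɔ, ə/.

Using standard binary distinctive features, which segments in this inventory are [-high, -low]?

Checking each segment against [-high], [-low]: /o/ (mid back rounded tense vowel), /œ/ (mid front rounded lax vowel), /e/ (mid front unrounded tense vowel), /ɔ/ (mid back rounded lax vowel), /ə/ (mid central vowel (schwa)) satisfy every feature; every other segment in the inventory fails at least one.

o, œ, e, ɔ, ə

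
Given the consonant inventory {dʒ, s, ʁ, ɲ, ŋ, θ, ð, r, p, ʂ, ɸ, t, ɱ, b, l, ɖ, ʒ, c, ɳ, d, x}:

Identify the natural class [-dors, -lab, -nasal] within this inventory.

Checking each segment against [-dorsal], [-labial], [-nasal]: /dʒ/ (voiced postalveolar affricate), /s/ (voiceless alveolar fricative), /θ/ (voiceless dental fricative), /ð/ (voiced dental fricative), /r/ (alveolar trill), /ʂ/ (voiceless retroflex fricative), among others, satisfy every feature; every other segment in the inventory fails at least one.

dʒ, s, θ, ð, r, ʂ, t, l, ɖ, ʒ, d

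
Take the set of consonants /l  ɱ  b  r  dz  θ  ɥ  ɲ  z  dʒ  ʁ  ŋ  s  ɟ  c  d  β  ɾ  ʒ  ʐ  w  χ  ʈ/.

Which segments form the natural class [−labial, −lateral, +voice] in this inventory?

Among the inventory, the [−labial] segments are /l, r, dz, θ, ɲ, z, dʒ, ʁ, ŋ, s, ɟ, c, d, ɾ, ʒ, ʐ, χ, ʈ/.
Intersecting with [−lateral] gives /r, dz, θ, ɲ, z, dʒ, ʁ, ŋ, s, ɟ, c, d, ɾ, ʒ, ʐ, χ, ʈ/.
Intersecting with [+voice] leaves /r, dz, ɲ, z, dʒ, ʁ, ŋ, ɟ, d, ɾ, ʒ, ʐ/.

r, dz, ɲ, z, dʒ, ʁ, ŋ, ɟ, d, ɾ, ʒ, ʐ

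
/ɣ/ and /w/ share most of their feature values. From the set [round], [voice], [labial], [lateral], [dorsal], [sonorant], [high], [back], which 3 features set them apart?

[sonorant], [labial], [round]

/ɣ/ (voiced velar fricative) and /w/ (labial-velar glide) agree on [+voice], [-lateral], [+dorsal], [+high], [+back]. They differ on [sonorant] (/ɣ/ [-], /w/ [+]), [labial] (/ɣ/ [-], /w/ [+]), [round] (/ɣ/ [-], /w/ [+]).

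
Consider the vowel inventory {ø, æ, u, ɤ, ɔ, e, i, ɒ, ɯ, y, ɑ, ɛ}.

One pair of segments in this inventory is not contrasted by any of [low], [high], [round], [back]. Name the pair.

ɛ, e

On the given features, /ɛ/ and /e/ have an identical profile: [-low], [-high], [-round], [-back]. No other two segments in the inventory coincide on all 4 features. (They do differ in [tense], which is not among the given features.)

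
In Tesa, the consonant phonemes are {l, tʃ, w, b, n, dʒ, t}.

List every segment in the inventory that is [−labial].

The [−labial] segments here are /l, tʃ, n, dʒ, t/; the remaining /w, b/ are [+labial].

l, tʃ, n, dʒ, t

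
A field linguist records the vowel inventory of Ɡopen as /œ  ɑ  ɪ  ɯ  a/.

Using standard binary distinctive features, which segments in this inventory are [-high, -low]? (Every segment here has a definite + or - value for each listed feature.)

œ

Eliminate segments failing any feature: /ɑ, a/ are [+low]; /ɪ, ɯ/ are [+high]. The remaining /œ/ satisfy [-high], [-low].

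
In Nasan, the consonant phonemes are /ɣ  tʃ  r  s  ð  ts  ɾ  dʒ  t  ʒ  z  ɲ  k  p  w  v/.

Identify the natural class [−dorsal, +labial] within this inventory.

p, v

First, the [−dorsal] segments are /tʃ, r, s, ð, ts, ɾ, dʒ, t, ʒ, z, p, v/.
Within that set, [+labial] leaves /p, v/.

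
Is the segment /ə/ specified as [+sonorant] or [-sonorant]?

[+sonorant]

/ə/ is the mid central vowel (schwa), hence [+sonorant].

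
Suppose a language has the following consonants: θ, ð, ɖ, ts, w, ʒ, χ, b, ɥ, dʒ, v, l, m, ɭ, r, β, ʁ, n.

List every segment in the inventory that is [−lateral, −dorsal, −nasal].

First, the [−lateral] segments are /θ, ð, ɖ, ts, w, ʒ, χ, b, ɥ, dʒ, v, m, r, β, ʁ, n/.
Among these, [−dorsal] gives /θ, ð, ɖ, ts, ʒ, b, dʒ, v, m, r, β, n/.
Among these, [−nasal] leaves /θ, ð, ɖ, ts, ʒ, b, dʒ, v, r, β/.

θ, ð, ɖ, ts, ʒ, b, dʒ, v, r, β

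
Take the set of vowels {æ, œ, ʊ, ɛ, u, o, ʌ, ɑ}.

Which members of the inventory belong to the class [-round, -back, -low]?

ɛ

Eliminate segments failing any feature: /æ/ is [+low]; /œ, ʊ, u, o/ are [+round]; /ʌ, ɑ/ are [+back]. The remaining /ɛ/ satisfy [-round], [-back], [-low].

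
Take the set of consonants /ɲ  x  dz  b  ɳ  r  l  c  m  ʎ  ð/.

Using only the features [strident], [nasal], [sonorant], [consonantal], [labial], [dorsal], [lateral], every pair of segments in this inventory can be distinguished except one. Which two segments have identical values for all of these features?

Both /x/ and /c/ are [−strident], [−nasal], [−sonorant], [+consonantal], [−labial], [+dorsal], [−lateral]. Since the list omits [continuant] and [back] — which do distinguish the voiceless velar fricative from the voiceless palatal stop — this pair collapses; all other pairs remain distinct.

x, c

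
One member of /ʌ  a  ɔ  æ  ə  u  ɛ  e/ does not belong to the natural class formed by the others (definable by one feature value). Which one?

[high] groups all but one: /a, ə, e, ɛ, ʌ, æ, ɔ/ share [−high] while /u/ (high back rounded tense vowel) alone is [+high]. Removing any other segment would not leave a single-feature class that excludes it.

u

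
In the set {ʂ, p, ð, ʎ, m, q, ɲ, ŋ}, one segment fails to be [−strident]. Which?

ʂ

/ʂ/ is the voiceless retroflex fricative, which is [+strident]; the rest — /ð, m, ɲ, ʎ, q, p, ŋ/ — are [−strident].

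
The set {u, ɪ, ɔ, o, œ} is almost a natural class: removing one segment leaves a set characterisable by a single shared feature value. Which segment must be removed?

ɪ

The remaining segments after removing /ɪ/ share [+round]; /ɪ/ (high front unrounded lax vowel) is [−round]. For every other candidate removal, the leftover set fails to share any single feature value that the removed segment lacks.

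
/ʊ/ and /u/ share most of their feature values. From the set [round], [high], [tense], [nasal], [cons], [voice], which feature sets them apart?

/ʊ/ (high back rounded lax vowel) and /u/ (high back rounded tense vowel) agree on [+round], [+high], [−nasal], [−consonantal], [+voice]. They differ on [tense] (/ʊ/ [−], /u/ [+]).

[tense]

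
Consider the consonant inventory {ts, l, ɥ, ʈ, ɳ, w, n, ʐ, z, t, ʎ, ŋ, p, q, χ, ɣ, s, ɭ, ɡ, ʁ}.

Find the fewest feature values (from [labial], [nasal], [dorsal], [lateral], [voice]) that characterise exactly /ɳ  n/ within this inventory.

[+nasal, −dorsal]

Every target segment is [+nasal], [−dorsal]; each remaining inventory member fails at least one of these. Each conjunct is needed — [−dorsal] alone would also admit /ts, l, ʈ, ʐ, …/; [+nasal] alone would also admit /ŋ/ — and no other single listed feature has exactly this extension, so two is the minimum.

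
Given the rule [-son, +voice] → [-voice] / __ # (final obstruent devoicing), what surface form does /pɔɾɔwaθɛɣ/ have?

[pɔɾɔwaθɛx]

/ɣ/ satisfies [-son, +voice] and sits in __ #. The [-voice] counterpart of the voiced velar fricative is /x/. Other segments in /pɔɾɔwaθɛɣ/ either fail the structural description or are not in the environment, so the surface form is [pɔɾɔwaθɛx].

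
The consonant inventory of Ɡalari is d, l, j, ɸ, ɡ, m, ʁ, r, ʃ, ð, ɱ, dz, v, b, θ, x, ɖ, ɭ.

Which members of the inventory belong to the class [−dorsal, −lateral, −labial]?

Checking each segment against [−dorsal], [−lateral], [−labial]: /d/ (voiced alveolar stop), /r/ (alveolar trill), /ʃ/ (voiceless postalveolar fricative), /ð/ (voiced dental fricative), /dz/ (voiced alveolar affricate), /θ/ (voiceless dental fricative), among others, satisfy every feature; every other segment in the inventory fails at least one.

d, r, ʃ, ð, dz, θ, ɖ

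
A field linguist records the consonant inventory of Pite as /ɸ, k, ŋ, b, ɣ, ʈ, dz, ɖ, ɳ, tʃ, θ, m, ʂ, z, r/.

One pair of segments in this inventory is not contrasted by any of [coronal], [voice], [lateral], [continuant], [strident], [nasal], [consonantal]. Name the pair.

ŋ, m

On the given features, /ŋ/ and /m/ have an identical profile: [−coronal], [+voice], [−lateral], [−continuant], [−strident], [+nasal], [+consonantal]. No other two segments in the inventory coincide on all 7 features. (They do differ in [labial] and [dorsal], which are not among the given features.)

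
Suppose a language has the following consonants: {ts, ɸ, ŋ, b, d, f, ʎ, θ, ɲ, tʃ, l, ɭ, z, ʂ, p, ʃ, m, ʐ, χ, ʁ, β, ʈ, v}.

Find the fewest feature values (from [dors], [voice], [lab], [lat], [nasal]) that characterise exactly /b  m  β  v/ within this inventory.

[+voice, +lab]

The class [+voice], [+labial] has exactly /b, m, β, v/ as its extension in this inventory. No smaller conjunction from the listed features achieves this: [+labial] alone would also admit /ɸ, f, p/; [+voice] alone would also admit /ŋ, d, ʎ, ɲ, …/; and checking the remaining single features turns up none with this extension.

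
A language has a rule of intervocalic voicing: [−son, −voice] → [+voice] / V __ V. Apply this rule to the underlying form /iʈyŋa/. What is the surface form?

Only /ʈ/ occurs between two vowels (/i/ __ /y/) and matches the structural description. It is a voiceless retroflex stop, so [−son, −voice] holds; changing it to [+voice] with all other features held fixed yields /ɖ/ (voiced retroflex stop). No other segment meets both the structural description and the environment, so the output is [iɖyŋa].

[iɖyŋa]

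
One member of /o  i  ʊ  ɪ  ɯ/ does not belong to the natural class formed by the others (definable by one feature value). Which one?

o

/ɯ, ɪ, ʊ, i/ are all [+high], but /o/ (mid back rounded tense vowel) is [−high]. No other single segment can be removed to leave a set sharing one feature value that the removed segment lacks, so /o/ is the odd one out.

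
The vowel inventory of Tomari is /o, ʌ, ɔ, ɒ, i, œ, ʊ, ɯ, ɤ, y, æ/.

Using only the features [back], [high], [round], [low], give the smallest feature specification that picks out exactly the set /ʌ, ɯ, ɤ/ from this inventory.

[+back, −round]

Every target segment is [+back], [−round]; each remaining inventory member fails at least one of these. Each conjunct is needed — [−round] alone would also admit /i, æ/; [+back] alone would also admit /o, ɔ, ɒ, ʊ/ — and no other single listed feature has exactly this extension, so two is the minimum.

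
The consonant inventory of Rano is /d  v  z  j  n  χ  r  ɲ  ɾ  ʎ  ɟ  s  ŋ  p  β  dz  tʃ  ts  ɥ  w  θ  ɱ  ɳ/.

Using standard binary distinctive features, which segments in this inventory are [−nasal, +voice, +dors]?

Checking each segment against [−nasal], [+voice], [+dorsal]: /j/ (palatal glide), /ʎ/ (palatal lateral approximant), /ɟ/ (voiced palatal stop), /ɥ/ (labial-palatal glide), /w/ (labial-velar glide) satisfy every feature; every other segment in the inventory fails at least one.

j, ʎ, ɟ, ɥ, w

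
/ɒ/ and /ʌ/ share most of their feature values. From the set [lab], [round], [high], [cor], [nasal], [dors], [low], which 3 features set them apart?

[labial], [round], [low]

The two segments share [−high], [−coronal], [−nasal], [+dorsal]. The only features from the list on which they differ: /ɒ/ is [+labial] while /ʌ/ is [−labial]; /ɒ/ is [+round] while /ʌ/ is [−round]; /ɒ/ is [+low] while /ʌ/ is [−low].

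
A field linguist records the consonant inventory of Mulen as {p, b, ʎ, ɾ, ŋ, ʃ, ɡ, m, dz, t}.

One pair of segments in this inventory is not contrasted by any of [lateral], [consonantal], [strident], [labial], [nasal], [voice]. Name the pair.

ɾ, ɡ

Both /ɾ/ and /ɡ/ are [−lateral], [+consonantal], [−strident], [−labial], [−nasal], [+voice]. Since the list omits [sonorant], [coronal] and [dorsal] — which do distinguish the alveolar tap from the voiced velar stop — this pair collapses; all other pairs remain distinct.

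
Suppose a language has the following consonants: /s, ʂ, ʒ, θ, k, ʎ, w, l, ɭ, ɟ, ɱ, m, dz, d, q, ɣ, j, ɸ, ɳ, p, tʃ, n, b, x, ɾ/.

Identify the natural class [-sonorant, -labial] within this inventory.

s, ʂ, ʒ, θ, k, ɟ, dz, d, q, ɣ, tʃ, x

The [-sonorant] segments are /s, ʂ, ʒ, θ, k, ɟ, dz, d, q, ɣ, ɸ, p, tʃ, b, x/.
Intersecting with [-labial] leaves /s, ʂ, ʒ, θ, k, ɟ, dz, d, q, ɣ, tʃ, x/.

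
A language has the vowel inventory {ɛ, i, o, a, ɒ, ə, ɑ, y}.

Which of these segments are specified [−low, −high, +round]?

Checking each segment against [−low], [−high], [+round]: /o/ (mid back rounded tense vowel) satisfies every feature; every other segment in the inventory fails at least one.

o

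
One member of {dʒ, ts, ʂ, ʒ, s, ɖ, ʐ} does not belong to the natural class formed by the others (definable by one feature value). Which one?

/ʒ, ʐ, s, dʒ, ts, ʂ/ are all [+strident], but /ɖ/ (voiced retroflex stop) is [−strident]. No other single segment can be removed to leave a set sharing one feature value that the removed segment lacks, so /ɖ/ is the odd one out.

ɖ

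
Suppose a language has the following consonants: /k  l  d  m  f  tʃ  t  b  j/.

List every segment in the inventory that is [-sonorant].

k, d, f, tʃ, t, b

The [-sonorant] segments here are /k, d, f, tʃ, t, b/; the remaining /l, m, j/ are [+sonorant].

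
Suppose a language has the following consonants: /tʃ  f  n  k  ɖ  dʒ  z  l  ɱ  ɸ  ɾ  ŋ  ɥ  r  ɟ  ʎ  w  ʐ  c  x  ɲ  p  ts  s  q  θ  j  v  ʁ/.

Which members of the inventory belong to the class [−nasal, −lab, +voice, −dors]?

ɖ, dʒ, z, l, ɾ, r, ʐ

Among the inventory, the [−nasal] segments are /tʃ, f, k, ɖ, dʒ, z, l, ɸ, ɾ, ɥ, r, ɟ, ʎ, w, ʐ, c, x, p, ts, s, q, θ, j, v, ʁ/.
Then [−labial] gives /tʃ, k, ɖ, dʒ, z, l, ɾ, r, ɟ, ʎ, ʐ, c, x, ts, s, q, θ, j, ʁ/.
Among these, [+voice] gives /ɖ, dʒ, z, l, ɾ, r, ɟ, ʎ, ʐ, j, ʁ/.
Within that set, [−dorsal] leaves /ɖ, dʒ, z, l, ɾ, r, ʐ/.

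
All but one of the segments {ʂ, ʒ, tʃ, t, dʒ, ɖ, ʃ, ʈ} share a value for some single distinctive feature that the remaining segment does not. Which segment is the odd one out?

t

The remaining segments after removing /t/ share [−anterior]; /t/ (voiceless alveolar stop) is [+anterior]. For every other candidate removal, the leftover set fails to share any single feature value that the removed segment lacks.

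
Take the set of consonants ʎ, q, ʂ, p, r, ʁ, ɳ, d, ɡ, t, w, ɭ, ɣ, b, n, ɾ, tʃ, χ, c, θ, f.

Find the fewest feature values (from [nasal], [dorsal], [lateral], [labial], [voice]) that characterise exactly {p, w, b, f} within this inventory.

[+labial]

Every target segment is [+labial] and no other inventory member is, so one feature is enough.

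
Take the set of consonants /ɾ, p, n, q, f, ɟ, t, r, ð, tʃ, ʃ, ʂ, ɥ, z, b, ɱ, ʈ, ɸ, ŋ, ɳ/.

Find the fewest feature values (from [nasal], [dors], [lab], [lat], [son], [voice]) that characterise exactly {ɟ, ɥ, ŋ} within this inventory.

[+voice, +dors]

Every target segment is [+voice], [+dorsal]; each remaining inventory member fails at least one of these. Each conjunct is needed — [+dorsal] alone would also admit /q/; [+voice] alone would also admit /ɾ, n, r, ð, …/ — and no other single listed feature has exactly this extension, so two is the minimum.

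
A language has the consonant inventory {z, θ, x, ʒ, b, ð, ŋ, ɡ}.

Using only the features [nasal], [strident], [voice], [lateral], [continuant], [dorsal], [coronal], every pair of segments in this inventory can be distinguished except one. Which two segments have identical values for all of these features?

On the given features, /z/ and /ʒ/ have an identical profile: [−nasal], [+strident], [+voice], [−lateral], [+continuant], [−dorsal], [+coronal]. No other two segments in the inventory coincide on all 7 features. (They do differ in [anterior] and [distributed], which are not among the given features.)

z, ʒ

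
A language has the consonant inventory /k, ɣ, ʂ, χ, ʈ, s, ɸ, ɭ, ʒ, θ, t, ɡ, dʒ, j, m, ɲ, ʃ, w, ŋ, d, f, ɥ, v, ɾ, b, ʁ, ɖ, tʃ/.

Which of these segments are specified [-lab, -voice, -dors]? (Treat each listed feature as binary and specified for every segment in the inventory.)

Checking each segment against [-labial], [-voice], [-dorsal]: /ʂ/ (voiceless retroflex fricative), /ʈ/ (voiceless retroflex stop), /s/ (voiceless alveolar fricative), /θ/ (voiceless dental fricative), /t/ (voiceless alveolar stop), /ʃ/ (voiceless postalveolar fricative), among others, satisfy every feature; every other segment in the inventory fails at least one.

ʂ, ʈ, s, θ, t, ʃ, tʃ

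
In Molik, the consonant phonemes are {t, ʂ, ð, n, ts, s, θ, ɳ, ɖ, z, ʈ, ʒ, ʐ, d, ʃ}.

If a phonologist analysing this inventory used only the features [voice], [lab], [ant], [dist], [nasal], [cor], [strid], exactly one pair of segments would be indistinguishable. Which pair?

ts, s

/ts/ (voiceless alveolar affricate) and /s/ (voiceless alveolar fricative) are both [−voice], [−labial], [+anterior], [−distributed], [−nasal], [+coronal], [+strident], so none of the listed features separates them. (They do differ in [continuant], which is not among the given features.) Every other pair in the inventory differs on at least one listed feature.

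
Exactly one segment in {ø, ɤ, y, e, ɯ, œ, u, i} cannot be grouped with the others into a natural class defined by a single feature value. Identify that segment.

/u, ɯ, e, y, ø, ɤ, i/ are all [+tense], but /œ/ (mid front rounded lax vowel) is [−tense]. No other single segment can be removed to leave a set sharing one feature value that the removed segment lacks, so /œ/ is the odd one out.

œ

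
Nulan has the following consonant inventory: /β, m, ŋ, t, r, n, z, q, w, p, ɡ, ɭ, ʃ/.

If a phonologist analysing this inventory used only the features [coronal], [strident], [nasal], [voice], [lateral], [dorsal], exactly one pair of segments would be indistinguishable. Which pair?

On the given features, /w/ and /ɡ/ have an identical profile: [−coronal], [−strident], [−nasal], [+voice], [−lateral], [+dorsal]. No other two segments in the inventory coincide on all 6 features. (They do differ in [sonorant], [continuant], [labial] and [round], which are not among the given features.)

w, ɡ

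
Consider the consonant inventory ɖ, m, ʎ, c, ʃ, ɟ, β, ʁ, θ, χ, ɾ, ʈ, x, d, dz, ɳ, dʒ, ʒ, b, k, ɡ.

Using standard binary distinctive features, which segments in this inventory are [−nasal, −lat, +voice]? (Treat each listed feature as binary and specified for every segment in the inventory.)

Checking each segment against [−nasal], [−lateral], [+voice]: /ɖ/ (voiced retroflex stop), /ɟ/ (voiced palatal stop), /β/ (voiced bilabial fricative), /ʁ/ (voiced uvular fricative), /ɾ/ (alveolar tap), /d/ (voiced alveolar stop), among others, satisfy every feature; every other segment in the inventory fails at least one.

ɖ, ɟ, β, ʁ, ɾ, d, dz, dʒ, ʒ, b, ɡ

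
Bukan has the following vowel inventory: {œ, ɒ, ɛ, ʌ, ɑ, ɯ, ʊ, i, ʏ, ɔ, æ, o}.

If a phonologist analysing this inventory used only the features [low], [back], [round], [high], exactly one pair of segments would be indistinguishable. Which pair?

o, ɔ

/o/ (mid back rounded tense vowel) and /ɔ/ (mid back rounded lax vowel) are both [−low], [+back], [+round], [−high], so none of the listed features separates them. (They do differ in [tense], which is not among the given features.) Every other pair in the inventory differs on at least one listed feature.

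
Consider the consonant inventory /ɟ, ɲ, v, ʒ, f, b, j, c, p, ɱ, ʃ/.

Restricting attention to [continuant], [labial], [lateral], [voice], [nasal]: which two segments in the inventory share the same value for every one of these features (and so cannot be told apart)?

ʒ, j

On the given features, /ʒ/ and /j/ have an identical profile: [+continuant], [−labial], [−lateral], [+voice], [−nasal]. No other two segments in the inventory coincide on all 5 features. (They do differ in [sonorant], [strident] and [dorsal], which are not among the given features.)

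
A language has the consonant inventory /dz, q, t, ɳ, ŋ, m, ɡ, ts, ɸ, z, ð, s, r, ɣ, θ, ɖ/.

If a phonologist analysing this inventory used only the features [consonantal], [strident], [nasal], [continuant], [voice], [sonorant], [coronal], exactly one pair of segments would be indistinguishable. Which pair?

m, ŋ

Both /m/ and /ŋ/ are [+consonantal], [−strident], [+nasal], [−continuant], [+voice], [+sonorant], [−coronal]. Since the list omits [labial] and [dorsal] — which do distinguish the bilabial nasal from the velar nasal — this pair collapses; all other pairs remain distinct.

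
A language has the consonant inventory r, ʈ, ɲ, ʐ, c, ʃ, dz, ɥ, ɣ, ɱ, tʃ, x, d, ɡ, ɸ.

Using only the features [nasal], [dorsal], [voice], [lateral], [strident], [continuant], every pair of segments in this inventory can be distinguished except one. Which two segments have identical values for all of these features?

ɣ, ɥ

Both /ɣ/ and /ɥ/ are [-nasal], [+dorsal], [+voice], [-lateral], [-strident], [+continuant]. Since the list omits [sonorant], [labial], [round] and [back] — which do distinguish the voiced velar fricative from the labial-palatal glide — this pair collapses; all other pairs remain distinct.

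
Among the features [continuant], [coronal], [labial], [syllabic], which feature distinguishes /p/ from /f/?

[continuant]

The two segments share [−coronal], [+labial], [−syllabic]. The only feature from the list on which they differ: /p/ is [−continuant] while /f/ is [+continuant].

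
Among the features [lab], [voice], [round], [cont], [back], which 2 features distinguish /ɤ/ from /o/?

/ɤ/ (mid back unrounded tense vowel) and /o/ (mid back rounded tense vowel) agree on [+voice], [+continuant], [+back]. They differ on [labial] (/ɤ/ [−], /o/ [+]), [round] (/ɤ/ [−], /o/ [+]).

[labial], [round]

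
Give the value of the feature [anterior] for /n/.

/n/ is the alveolar nasal, hence [+anterior].

[+anterior]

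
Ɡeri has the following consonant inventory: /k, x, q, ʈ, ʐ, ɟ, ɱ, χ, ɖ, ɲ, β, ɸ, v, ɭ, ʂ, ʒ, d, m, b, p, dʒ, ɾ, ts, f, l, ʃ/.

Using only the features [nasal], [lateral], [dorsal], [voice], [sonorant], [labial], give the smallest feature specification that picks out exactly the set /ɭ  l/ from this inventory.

[+lateral]

The target set is precisely the extension of [+lateral] in this inventory.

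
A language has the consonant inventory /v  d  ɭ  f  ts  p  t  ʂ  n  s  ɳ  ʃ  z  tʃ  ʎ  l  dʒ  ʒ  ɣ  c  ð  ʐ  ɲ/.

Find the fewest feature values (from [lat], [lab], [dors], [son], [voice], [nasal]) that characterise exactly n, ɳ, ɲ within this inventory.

The target set is precisely the extension of [+nasal] in this inventory.

[+nasal]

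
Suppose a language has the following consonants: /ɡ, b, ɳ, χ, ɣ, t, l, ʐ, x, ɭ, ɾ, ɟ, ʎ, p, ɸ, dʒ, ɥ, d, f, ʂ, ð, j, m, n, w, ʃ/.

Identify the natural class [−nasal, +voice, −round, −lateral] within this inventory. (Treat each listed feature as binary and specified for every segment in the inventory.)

Checking each segment against [−nasal], [+voice], [−round], [−lateral]: /ɡ/ (voiced velar stop), /b/ (voiced bilabial stop), /ɣ/ (voiced velar fricative), /ʐ/ (voiced retroflex fricative), /ɾ/ (alveolar tap), /ɟ/ (voiced palatal stop), among others, satisfy every feature; every other segment in the inventory fails at least one.

ɡ, b, ɣ, ʐ, ɾ, ɟ, dʒ, d, ð, j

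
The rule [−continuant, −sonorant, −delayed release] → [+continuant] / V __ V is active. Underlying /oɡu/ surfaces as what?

[oɣu]

The only segment in the rule's environment that also matches [−continuant, −sonorant, −delayed release] is /ɡ/. Applying [+continuant] turns the voiced velar stop into /ɣ/ (voiced velar fricative), giving [oɣu].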